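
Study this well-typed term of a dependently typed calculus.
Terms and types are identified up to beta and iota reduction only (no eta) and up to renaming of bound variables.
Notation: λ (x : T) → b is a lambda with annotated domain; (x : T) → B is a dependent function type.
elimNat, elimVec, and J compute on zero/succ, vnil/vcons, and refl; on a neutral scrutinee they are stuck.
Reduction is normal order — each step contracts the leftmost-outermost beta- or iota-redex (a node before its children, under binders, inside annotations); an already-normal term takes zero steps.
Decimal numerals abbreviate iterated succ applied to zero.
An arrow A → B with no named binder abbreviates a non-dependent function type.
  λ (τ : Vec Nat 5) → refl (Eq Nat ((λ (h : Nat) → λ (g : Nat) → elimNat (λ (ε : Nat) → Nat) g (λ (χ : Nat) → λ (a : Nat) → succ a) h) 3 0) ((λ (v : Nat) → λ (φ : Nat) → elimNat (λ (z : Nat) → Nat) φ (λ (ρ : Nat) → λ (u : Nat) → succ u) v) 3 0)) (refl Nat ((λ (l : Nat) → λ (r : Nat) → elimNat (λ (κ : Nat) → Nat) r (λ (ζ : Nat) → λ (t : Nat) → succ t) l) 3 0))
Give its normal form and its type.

reduced normal form:
  λ (τ : Vec Nat 5) → refl (Eq Nat 3 3) (refl Nat 3)
the term's type:
  Vec Nat 5 → Eq (Eq Nat 3 3) (refl Nat 3) (refl Nat 3)
observation: reduction starts at a beta-redex, and 36 normal-order steps reach the normal form.


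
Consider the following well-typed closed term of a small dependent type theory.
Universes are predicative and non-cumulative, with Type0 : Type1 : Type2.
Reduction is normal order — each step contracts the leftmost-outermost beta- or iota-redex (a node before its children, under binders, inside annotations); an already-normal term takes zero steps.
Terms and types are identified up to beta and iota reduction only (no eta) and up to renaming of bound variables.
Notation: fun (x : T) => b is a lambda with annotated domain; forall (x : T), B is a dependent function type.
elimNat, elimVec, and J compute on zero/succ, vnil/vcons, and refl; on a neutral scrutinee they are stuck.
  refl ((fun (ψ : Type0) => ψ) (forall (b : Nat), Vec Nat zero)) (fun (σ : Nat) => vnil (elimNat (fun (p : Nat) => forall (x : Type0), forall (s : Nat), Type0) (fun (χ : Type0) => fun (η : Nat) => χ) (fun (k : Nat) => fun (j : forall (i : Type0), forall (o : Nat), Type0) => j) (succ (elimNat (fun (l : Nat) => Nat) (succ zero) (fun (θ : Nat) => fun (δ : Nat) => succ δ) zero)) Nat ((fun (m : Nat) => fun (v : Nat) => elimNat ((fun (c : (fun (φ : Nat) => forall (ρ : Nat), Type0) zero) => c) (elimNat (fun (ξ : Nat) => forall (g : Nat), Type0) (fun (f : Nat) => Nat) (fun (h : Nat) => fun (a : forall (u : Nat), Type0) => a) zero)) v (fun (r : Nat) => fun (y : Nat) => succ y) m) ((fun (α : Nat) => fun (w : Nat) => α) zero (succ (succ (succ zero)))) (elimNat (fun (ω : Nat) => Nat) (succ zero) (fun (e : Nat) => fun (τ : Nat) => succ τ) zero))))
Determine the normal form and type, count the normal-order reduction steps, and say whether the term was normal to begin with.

reduced normal form:
  refl (forall (ψ : Nat), Vec Nat zero) (fun (b : Nat) => vnil Nat)
the term's type:
  Eq (forall (ψ : Nat), Vec Nat zero) (fun (b : Nat) => vnil Nat) (fun (σ : Nat) => vnil Nat)
reduction steps (normal order): 11
started in normal form: no
first contracted redex: a beta-redex


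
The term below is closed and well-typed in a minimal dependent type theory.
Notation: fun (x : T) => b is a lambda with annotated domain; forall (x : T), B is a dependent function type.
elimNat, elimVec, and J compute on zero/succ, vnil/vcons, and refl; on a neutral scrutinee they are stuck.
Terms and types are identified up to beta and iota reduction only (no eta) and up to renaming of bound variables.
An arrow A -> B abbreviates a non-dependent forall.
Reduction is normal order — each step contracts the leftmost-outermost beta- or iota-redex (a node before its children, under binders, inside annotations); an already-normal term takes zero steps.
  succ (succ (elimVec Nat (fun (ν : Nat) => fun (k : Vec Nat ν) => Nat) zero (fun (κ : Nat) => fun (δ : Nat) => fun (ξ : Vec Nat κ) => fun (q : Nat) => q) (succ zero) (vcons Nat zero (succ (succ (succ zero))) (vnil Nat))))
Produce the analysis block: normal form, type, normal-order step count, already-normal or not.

normal form:
  succ (succ zero)
the term's type:
  Nat
reduction steps (normal order): 6
term was already normal: no
first redex: an elimVec iota-redex


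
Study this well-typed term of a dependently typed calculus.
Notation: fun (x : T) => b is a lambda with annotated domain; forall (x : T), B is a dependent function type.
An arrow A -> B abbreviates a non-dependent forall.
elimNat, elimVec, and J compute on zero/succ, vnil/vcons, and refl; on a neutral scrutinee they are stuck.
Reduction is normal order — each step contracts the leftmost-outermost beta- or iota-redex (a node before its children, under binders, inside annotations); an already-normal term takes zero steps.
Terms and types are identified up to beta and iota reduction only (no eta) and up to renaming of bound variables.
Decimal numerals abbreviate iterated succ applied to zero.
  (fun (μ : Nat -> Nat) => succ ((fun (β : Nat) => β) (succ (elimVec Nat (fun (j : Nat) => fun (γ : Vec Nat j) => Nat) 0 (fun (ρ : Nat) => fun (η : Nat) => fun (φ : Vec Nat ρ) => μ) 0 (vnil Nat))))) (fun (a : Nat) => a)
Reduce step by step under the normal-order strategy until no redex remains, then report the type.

normal-order reduction:
  (fun (μ : Nat -> Nat) => succ ((fun (β : Nat) => β) (succ (elimVec Nat (fun (j : Nat) => fun (γ : Vec Nat j) => Nat) 0 (fun (ρ : Nat) => fun (η : Nat) => fun (φ : Vec Nat ρ) => μ) 0 (vnil Nat))))) (fun (a : Nat) => a)
  ~> succ ((fun (μ : Nat) => μ) (succ (elimVec Nat (fun (β : Nat) => fun (j : Vec Nat β) => Nat) 0 (fun (γ : Nat) => fun (ρ : Nat) => fun (η : Vec Nat γ) => fun (φ : Nat) => φ) 0 (vnil Nat))))
  ~> succ (succ (elimVec Nat (fun (μ : Nat) => fun (β : Vec Nat μ) => Nat) 0 (fun (j : Nat) => fun (γ : Nat) => fun (ρ : Vec Nat j) => fun (η : Nat) => η) 0 (vnil Nat)))
  ~> 2
the term's type:
  Nat


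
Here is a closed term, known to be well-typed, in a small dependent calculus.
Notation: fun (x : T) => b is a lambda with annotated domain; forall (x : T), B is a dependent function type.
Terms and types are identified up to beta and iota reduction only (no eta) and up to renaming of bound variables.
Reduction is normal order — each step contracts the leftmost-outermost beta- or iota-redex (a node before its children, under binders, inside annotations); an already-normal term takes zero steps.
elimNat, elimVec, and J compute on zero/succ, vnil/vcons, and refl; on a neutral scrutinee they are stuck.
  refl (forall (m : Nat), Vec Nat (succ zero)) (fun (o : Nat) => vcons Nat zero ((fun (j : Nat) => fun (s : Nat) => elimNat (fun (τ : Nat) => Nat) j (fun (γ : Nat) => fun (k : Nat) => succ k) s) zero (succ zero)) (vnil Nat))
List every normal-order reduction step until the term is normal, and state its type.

reduction (normal order):
  refl (forall (m : Nat), Vec Nat (succ zero)) (fun (o : Nat) => vcons Nat zero ((fun (j : Nat) => fun (s : Nat) => elimNat (fun (τ : Nat) => Nat) j (fun (γ : Nat) => fun (k : Nat) => succ k) s) zero (succ zero)) (vnil Nat))
  ~> refl (forall (m : Nat), Vec Nat (succ zero)) (fun (o : Nat) => vcons Nat zero ((fun (j : Nat) => elimNat (fun (s : Nat) => Nat) zero (fun (τ : Nat) => fun (γ : Nat) => succ γ) j) (succ zero)) (vnil Nat))
  ~> refl (forall (m : Nat), Vec Nat (succ zero)) (fun (o : Nat) => vcons Nat zero (elimNat (fun (j : Nat) => Nat) zero (fun (s : Nat) => fun (τ : Nat) => succ τ) (succ zero)) (vnil Nat))
  ~> refl (forall (m : Nat), Vec Nat (succ zero)) (fun (o : Nat) => vcons Nat zero ((fun (j : Nat) => fun (s : Nat) => succ s) zero (elimNat (fun (τ : Nat) => Nat) zero (fun (γ : Nat) => fun (k : Nat) => succ k) zero)) (vnil Nat))
  ~> refl (forall (m : Nat), Vec Nat (succ zero)) (fun (o : Nat) => vcons Nat zero ((fun (j : Nat) => succ j) (elimNat (fun (s : Nat) => Nat) zero (fun (τ : Nat) => fun (γ : Nat) => succ γ) zero)) (vnil Nat))
  ~> refl (forall (m : Nat), Vec Nat (succ zero)) (fun (o : Nat) => vcons Nat zero (succ (elimNat (fun (j : Nat) => Nat) zero (fun (s : Nat) => fun (τ : Nat) => succ τ) zero)) (vnil Nat))
  ~> refl (forall (m : Nat), Vec Nat (succ zero)) (fun (o : Nat) => vcons Nat zero (succ zero) (vnil Nat))
inferred type:
  Eq (forall (m : Nat), Vec Nat (succ zero)) (fun (o : Nat) => vcons Nat zero (succ zero) (vnil Nat)) (fun (j : Nat) => vcons Nat zero (succ zero) (vnil Nat))


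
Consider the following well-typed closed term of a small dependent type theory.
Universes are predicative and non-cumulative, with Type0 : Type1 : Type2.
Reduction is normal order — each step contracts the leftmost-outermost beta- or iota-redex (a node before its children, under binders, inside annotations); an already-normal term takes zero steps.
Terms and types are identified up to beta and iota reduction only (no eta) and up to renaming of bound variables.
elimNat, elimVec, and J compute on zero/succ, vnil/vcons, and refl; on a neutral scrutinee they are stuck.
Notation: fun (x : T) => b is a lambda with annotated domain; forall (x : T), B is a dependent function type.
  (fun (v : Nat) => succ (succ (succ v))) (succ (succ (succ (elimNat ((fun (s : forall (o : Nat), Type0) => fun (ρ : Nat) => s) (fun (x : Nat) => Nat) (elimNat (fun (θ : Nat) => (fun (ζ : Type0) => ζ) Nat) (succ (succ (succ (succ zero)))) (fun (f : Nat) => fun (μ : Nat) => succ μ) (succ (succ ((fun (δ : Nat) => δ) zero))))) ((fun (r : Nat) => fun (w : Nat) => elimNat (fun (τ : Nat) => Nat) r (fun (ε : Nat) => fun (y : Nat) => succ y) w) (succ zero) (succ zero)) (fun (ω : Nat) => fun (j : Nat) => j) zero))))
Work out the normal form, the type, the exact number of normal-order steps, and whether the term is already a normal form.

resulting normal form:
  succ (succ (succ (succ (succ (succ (succ (succ zero)))))))
type:
  Nat
reduction steps (normal order): 8
started in normal form: no
first contracted redex: a beta-redex


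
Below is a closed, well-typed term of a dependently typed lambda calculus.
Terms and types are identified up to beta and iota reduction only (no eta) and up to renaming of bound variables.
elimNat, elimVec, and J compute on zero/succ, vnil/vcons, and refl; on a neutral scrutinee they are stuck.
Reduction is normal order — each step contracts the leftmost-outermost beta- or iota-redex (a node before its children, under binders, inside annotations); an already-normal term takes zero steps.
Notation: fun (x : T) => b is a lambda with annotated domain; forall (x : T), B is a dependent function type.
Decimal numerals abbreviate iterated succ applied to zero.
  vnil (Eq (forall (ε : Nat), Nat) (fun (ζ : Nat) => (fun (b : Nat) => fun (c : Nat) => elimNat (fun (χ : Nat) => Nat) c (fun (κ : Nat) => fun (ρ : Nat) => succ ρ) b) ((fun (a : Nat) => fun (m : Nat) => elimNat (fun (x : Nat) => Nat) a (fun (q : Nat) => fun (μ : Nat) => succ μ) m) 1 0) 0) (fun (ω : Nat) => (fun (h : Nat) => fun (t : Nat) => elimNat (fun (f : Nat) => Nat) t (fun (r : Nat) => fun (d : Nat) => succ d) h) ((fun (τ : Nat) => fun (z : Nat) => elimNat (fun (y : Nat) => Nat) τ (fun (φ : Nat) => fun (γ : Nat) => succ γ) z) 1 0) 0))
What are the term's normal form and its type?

reduced normal form:
  vnil (Eq (forall (ε : Nat), Nat) (fun (ζ : Nat) => 1) (fun (b : Nat) => 1))
the term's type:
  Vec (Eq (forall (ε : Nat), Nat) (fun (ζ : Nat) => 1) (fun (b : Nat) => 1)) 0
observation: the leftmost-outermost redex is a beta-redex, and normalization takes 18 steps.


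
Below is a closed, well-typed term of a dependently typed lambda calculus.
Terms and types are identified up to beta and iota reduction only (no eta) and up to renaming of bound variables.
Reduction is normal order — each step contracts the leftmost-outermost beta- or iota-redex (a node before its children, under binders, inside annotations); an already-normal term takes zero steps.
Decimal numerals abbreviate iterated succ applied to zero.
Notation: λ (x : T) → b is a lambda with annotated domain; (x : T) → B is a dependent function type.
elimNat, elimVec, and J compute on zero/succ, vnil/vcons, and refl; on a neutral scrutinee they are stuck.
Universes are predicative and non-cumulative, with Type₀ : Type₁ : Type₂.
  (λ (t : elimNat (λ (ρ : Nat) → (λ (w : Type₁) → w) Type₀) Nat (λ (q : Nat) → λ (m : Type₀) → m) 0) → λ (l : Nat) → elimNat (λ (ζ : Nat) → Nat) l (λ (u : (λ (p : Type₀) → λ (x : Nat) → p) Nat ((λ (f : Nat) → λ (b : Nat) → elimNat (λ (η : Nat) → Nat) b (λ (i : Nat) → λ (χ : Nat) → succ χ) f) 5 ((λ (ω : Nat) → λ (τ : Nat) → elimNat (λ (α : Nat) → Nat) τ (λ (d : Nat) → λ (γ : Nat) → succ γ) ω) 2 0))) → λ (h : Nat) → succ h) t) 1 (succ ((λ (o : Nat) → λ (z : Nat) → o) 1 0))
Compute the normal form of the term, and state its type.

reduced normal form:
  3
the term's type:
  Nat


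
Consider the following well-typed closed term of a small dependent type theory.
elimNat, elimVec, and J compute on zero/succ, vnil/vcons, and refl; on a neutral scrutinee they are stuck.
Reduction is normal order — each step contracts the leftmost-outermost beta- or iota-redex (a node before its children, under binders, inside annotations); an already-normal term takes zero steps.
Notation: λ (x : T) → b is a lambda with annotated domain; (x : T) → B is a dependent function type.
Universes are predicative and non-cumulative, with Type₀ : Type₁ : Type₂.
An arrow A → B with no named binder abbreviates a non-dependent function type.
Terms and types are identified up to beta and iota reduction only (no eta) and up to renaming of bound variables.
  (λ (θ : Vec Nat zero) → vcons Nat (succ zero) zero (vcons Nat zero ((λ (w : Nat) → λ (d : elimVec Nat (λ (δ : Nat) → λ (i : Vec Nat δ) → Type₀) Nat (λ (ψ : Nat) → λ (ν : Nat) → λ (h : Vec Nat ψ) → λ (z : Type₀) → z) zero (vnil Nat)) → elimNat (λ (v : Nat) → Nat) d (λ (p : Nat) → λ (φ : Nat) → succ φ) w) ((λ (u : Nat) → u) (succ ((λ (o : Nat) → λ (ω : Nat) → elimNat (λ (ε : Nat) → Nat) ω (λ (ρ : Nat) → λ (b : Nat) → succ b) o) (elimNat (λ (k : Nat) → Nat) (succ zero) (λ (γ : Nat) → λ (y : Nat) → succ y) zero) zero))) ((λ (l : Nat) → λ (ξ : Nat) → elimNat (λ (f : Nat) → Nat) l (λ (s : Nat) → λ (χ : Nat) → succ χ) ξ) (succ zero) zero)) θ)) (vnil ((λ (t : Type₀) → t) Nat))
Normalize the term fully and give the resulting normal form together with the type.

resulting normal form:
  vcons Nat (succ zero) zero (vcons Nat zero (succ (succ (succ zero))) (vnil Nat))
the term's type:
  Vec Nat (succ (succ zero))


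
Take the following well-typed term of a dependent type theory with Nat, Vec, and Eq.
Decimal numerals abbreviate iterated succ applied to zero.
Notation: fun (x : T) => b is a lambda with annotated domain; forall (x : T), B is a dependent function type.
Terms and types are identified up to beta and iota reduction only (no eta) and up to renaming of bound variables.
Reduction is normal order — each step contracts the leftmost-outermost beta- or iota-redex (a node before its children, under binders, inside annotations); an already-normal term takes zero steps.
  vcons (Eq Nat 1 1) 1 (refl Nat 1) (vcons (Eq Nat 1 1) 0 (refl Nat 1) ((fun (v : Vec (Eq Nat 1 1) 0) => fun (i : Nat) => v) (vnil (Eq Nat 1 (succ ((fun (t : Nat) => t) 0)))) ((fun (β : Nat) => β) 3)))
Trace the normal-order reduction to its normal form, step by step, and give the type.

normal-order reduction sequence:
  vcons (Eq Nat 1 1) 1 (refl Nat 1) (vcons (Eq Nat 1 1) 0 (refl Nat 1) ((fun (v : Vec (Eq Nat 1 1) 0) => fun (i : Nat) => v) (vnil (Eq Nat 1 (succ ((fun (t : Nat) => t) 0)))) ((fun (β : Nat) => β) 3)))
  ~> vcons (Eq Nat 1 1) 1 (refl Nat 1) (vcons (Eq Nat 1 1) 0 (refl Nat 1) ((fun (v : Nat) => vnil (Eq Nat 1 (succ ((fun (i : Nat) => i) 0)))) ((fun (t : Nat) => t) 3)))
  ~> vcons (Eq Nat 1 1) 1 (refl Nat 1) (vcons (Eq Nat 1 1) 0 (refl Nat 1) (vnil (Eq Nat 1 (succ ((fun (v : Nat) => v) 0)))))
  ~> vcons (Eq Nat 1 1) 1 (refl Nat 1) (vcons (Eq Nat 1 1) 0 (refl Nat 1) (vnil (Eq Nat 1 1)))
the term's type:
  Vec (Eq Nat 1 1) 2


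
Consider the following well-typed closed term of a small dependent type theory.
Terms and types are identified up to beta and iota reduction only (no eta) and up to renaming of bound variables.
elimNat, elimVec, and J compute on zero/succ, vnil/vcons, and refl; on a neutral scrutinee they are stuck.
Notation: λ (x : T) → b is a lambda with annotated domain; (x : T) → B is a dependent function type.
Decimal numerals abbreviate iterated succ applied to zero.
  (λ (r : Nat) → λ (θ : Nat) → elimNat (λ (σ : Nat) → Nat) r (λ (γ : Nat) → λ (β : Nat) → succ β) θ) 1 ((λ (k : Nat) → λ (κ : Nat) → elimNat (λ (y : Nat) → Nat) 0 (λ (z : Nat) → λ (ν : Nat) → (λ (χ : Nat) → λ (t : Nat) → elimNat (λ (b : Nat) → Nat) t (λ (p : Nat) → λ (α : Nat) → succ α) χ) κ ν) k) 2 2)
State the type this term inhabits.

inferred type:
  Nat


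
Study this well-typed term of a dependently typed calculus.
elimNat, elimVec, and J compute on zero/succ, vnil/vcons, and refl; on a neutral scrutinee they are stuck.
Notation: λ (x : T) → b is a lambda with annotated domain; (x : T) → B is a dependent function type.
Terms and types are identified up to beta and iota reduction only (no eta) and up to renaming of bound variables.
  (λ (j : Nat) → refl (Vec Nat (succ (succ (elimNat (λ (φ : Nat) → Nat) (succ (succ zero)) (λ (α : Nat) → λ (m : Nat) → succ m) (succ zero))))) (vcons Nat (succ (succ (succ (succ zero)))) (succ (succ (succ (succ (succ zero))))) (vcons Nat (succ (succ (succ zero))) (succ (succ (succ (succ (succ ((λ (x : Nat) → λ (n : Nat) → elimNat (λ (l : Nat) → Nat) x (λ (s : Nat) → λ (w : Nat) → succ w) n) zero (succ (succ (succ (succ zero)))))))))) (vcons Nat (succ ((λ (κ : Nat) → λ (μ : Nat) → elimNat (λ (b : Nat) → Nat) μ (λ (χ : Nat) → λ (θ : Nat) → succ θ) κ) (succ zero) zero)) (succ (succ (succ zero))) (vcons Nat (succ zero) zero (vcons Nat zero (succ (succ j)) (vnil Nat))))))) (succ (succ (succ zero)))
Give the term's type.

type:
  Eq (Vec Nat (succ (succ (succ (succ (succ zero)))))) (vcons Nat (succ (succ (succ (succ zero)))) (succ (succ (succ (succ (succ zero))))) (vcons Nat (succ (succ (succ zero))) (succ (succ (succ (succ (succ (succ (succ (succ (succ zero))))))))) (vcons Nat (succ (succ zero)) (succ (succ (succ zero))) (vcons Nat (succ zero) zero (vcons Nat zero (succ (succ (succ (succ (succ zero))))) (vnil Nat)))))) (vcons Nat (succ (succ (succ (succ zero)))) (succ (succ (succ (succ (succ zero))))) (vcons Nat (succ (succ (succ zero))) (succ (succ (succ (succ (succ (succ (succ (succ (succ zero))))))))) (vcons Nat (succ (succ zero)) (succ (succ (succ zero))) (vcons Nat (succ zero) zero (vcons Nat zero (succ (succ (succ (succ (succ zero))))) (vnil Nat))))))


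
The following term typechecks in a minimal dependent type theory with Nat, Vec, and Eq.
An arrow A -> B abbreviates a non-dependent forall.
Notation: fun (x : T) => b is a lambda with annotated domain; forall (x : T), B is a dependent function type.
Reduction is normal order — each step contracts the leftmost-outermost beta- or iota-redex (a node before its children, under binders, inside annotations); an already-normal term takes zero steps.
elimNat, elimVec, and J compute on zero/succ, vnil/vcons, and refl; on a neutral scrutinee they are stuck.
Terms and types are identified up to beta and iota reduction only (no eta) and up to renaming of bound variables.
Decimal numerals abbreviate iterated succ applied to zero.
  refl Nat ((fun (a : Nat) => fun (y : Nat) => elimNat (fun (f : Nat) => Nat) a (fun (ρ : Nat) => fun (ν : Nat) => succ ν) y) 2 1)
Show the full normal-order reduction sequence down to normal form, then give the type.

normal-order reduction:
  refl Nat ((fun (a : Nat) => fun (y : Nat) => elimNat (fun (f : Nat) => Nat) a (fun (ρ : Nat) => fun (ν : Nat) => succ ν) y) 2 1)
  ~> refl Nat ((fun (a : Nat) => elimNat (fun (y : Nat) => Nat) 2 (fun (f : Nat) => fun (ρ : Nat) => succ ρ) a) 1)
  ~> refl Nat (elimNat (fun (a : Nat) => Nat) 2 (fun (y : Nat) => fun (f : Nat) => succ f) 1)
  ~> refl Nat ((fun (a : Nat) => fun (y : Nat) => succ y) 0 (elimNat (fun (f : Nat) => Nat) 2 (fun (ρ : Nat) => fun (ν : Nat) => succ ν) 0))
  ~> refl Nat ((fun (a : Nat) => succ a) (elimNat (fun (y : Nat) => Nat) 2 (fun (f : Nat) => fun (ρ : Nat) => succ ρ) 0))
  ~> refl Nat (succ (elimNat (fun (a : Nat) => Nat) 2 (fun (y : Nat) => fun (f : Nat) => succ f) 0))
  ~> refl Nat 3
inferred type:
  Eq Nat 3 3


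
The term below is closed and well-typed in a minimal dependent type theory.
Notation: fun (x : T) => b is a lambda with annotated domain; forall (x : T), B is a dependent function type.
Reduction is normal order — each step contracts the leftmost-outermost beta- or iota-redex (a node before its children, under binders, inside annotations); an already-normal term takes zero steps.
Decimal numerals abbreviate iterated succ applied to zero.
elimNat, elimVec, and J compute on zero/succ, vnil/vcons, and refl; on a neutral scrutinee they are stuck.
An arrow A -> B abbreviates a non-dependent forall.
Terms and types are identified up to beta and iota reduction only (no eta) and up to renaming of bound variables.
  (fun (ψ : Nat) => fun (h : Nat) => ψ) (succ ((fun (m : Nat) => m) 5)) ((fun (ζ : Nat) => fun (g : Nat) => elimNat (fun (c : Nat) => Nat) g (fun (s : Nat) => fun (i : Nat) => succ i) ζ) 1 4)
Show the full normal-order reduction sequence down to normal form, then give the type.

normal-order reduction sequence:
  (fun (ψ : Nat) => fun (h : Nat) => ψ) (succ ((fun (m : Nat) => m) 5)) ((fun (ζ : Nat) => fun (g : Nat) => elimNat (fun (c : Nat) => Nat) g (fun (s : Nat) => fun (i : Nat) => succ i) ζ) 1 4)
  ~> (fun (ψ : Nat) => succ ((fun (h : Nat) => h) 5)) ((fun (m : Nat) => fun (ζ : Nat) => elimNat (fun (g : Nat) => Nat) ζ (fun (c : Nat) => fun (s : Nat) => succ s) m) 1 4)
  ~> succ ((fun (ψ : Nat) => ψ) 5)
  ~> 6
type:
  Nat


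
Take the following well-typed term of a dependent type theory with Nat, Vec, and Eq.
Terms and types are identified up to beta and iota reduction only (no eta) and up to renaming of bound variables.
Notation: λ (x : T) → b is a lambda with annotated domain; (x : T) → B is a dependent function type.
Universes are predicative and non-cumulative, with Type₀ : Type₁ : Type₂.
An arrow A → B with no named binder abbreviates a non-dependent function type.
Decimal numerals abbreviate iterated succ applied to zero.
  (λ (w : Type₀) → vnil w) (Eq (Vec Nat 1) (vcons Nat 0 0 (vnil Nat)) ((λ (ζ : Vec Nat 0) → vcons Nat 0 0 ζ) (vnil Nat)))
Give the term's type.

type:
  Vec (Eq (Vec Nat 1) (vcons Nat 0 0 (vnil Nat)) (vcons Nat 0 0 (vnil Nat))) 0


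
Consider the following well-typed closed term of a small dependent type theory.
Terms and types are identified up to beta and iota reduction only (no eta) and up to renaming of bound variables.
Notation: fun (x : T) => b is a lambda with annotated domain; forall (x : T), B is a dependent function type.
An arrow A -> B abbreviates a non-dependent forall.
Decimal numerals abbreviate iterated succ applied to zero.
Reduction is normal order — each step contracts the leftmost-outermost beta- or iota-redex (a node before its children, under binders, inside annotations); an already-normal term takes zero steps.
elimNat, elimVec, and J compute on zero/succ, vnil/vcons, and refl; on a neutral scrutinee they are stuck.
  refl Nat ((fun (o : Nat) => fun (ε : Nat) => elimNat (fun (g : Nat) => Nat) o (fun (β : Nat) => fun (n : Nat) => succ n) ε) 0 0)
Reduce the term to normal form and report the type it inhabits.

reduced normal form:
  refl Nat 0
inferred type:
  Eq Nat 0 0


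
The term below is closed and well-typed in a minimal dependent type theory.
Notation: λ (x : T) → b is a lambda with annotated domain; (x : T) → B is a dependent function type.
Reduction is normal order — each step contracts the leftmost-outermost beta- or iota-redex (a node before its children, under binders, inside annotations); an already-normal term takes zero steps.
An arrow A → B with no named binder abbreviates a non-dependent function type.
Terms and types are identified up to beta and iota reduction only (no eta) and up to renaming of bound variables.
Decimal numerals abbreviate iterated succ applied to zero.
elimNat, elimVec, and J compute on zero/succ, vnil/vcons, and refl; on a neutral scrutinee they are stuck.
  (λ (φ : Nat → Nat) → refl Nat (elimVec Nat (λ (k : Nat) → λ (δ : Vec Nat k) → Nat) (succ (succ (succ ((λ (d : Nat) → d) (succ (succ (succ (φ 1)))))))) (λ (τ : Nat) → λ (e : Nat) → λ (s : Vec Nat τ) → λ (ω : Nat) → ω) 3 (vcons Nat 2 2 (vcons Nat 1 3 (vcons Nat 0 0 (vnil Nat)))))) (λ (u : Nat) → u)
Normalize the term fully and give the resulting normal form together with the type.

reduced normal form:
  refl Nat 7
inferred type:
  Eq Nat 7 7


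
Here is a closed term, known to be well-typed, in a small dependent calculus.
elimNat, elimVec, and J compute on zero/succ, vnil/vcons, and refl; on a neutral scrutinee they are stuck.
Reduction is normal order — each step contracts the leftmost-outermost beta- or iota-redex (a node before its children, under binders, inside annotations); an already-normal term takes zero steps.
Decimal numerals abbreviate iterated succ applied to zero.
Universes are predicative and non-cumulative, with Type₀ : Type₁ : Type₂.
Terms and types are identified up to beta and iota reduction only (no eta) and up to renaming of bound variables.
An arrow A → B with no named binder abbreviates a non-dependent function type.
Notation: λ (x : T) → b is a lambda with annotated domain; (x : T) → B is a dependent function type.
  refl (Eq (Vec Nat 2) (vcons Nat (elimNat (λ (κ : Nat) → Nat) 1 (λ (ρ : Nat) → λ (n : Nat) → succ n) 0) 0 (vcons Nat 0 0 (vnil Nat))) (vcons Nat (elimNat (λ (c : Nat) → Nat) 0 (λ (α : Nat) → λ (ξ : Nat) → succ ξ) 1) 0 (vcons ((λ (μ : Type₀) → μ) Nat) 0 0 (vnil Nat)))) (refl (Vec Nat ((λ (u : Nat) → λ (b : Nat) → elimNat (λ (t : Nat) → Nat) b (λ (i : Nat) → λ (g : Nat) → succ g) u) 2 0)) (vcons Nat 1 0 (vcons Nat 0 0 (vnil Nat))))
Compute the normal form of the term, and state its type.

reduced normal form:
  refl (Eq (Vec Nat 2) (vcons Nat 1 0 (vcons Nat 0 0 (vnil Nat))) (vcons Nat 1 0 (vcons Nat 0 0 (vnil Nat)))) (refl (Vec Nat 2) (vcons Nat 1 0 (vcons Nat 0 0 (vnil Nat))))
inferred type:
  Eq (Eq (Vec Nat 2) (vcons Nat 1 0 (vcons Nat 0 0 (vnil Nat))) (vcons Nat 1 0 (vcons Nat 0 0 (vnil Nat)))) (refl (Vec Nat 2) (vcons Nat 1 0 (vcons Nat 0 0 (vnil Nat)))) (refl (Vec Nat 2) (vcons Nat 1 0 (vcons Nat 0 0 (vnil Nat))))
observation: the first redex contracted is an elimNat iota-redex; the normal form is reached in 15 normal-order steps.


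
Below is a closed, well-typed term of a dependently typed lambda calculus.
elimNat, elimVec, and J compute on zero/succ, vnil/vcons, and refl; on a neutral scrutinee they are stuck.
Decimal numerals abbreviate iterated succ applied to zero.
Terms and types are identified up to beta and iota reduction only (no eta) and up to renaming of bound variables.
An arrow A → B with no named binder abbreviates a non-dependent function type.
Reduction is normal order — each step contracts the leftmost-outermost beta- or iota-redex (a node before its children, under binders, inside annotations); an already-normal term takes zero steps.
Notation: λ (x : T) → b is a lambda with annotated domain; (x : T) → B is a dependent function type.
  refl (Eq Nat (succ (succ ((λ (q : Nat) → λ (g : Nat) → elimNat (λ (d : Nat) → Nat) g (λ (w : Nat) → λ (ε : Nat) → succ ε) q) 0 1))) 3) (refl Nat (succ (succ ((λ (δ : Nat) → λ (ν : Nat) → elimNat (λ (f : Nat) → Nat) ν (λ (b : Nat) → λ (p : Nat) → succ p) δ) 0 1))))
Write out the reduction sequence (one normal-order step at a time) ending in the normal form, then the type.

normal-order reduction sequence:
  refl (Eq Nat (succ (succ ((λ (q : Nat) → λ (g : Nat) → elimNat (λ (d : Nat) → Nat) g (λ (w : Nat) → λ (ε : Nat) → succ ε) q) 0 1))) 3) (refl Nat (succ (succ ((λ (δ : Nat) → λ (ν : Nat) → elimNat (λ (f : Nat) → Nat) ν (λ (b : Nat) → λ (p : Nat) → succ p) δ) 0 1))))
  ~> refl (Eq Nat (succ (succ ((λ (q : Nat) → elimNat (λ (g : Nat) → Nat) q (λ (d : Nat) → λ (w : Nat) → succ w) 0) 1))) 3) (refl Nat (succ (succ ((λ (ε : Nat) → λ (δ : Nat) → elimNat (λ (ν : Nat) → Nat) δ (λ (f : Nat) → λ (b : Nat) → succ b) ε) 0 1))))
  ~> refl (Eq Nat (succ (succ (elimNat (λ (q : Nat) → Nat) 1 (λ (g : Nat) → λ (d : Nat) → succ d) 0))) 3) (refl Nat (succ (succ ((λ (w : Nat) → λ (ε : Nat) → elimNat (λ (δ : Nat) → Nat) ε (λ (ν : Nat) → λ (f : Nat) → succ f) w) 0 1))))
  ~> refl (Eq Nat 3 3) (refl Nat (succ (succ ((λ (q : Nat) → λ (g : Nat) → elimNat (λ (d : Nat) → Nat) g (λ (w : Nat) → λ (ε : Nat) → succ ε) q) 0 1))))
  ~> refl (Eq Nat 3 3) (refl Nat (succ (succ ((λ (q : Nat) → elimNat (λ (g : Nat) → Nat) q (λ (d : Nat) → λ (w : Nat) → succ w) 0) 1))))
  ~> refl (Eq Nat 3 3) (refl Nat (succ (succ (elimNat (λ (q : Nat) → Nat) 1 (λ (g : Nat) → λ (d : Nat) → succ d) 0))))
  ~> refl (Eq Nat 3 3) (refl Nat 3)
inferred type:
  Eq (Eq Nat 3 3) (refl Nat 3) (refl Nat 3)


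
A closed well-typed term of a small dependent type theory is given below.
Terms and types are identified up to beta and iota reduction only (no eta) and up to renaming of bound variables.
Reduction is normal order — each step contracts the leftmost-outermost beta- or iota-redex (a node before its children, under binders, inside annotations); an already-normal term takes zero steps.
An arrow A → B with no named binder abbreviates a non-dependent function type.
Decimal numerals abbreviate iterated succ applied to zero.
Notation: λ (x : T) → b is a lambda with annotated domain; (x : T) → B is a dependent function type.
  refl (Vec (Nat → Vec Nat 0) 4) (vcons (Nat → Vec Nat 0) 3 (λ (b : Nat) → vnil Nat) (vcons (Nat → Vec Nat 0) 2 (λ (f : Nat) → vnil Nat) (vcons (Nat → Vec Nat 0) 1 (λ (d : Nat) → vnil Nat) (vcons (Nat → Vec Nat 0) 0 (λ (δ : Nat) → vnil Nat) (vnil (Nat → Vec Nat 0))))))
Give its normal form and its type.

reduced normal form:
  refl (Vec (Nat → Vec Nat 0) 4) (vcons (Nat → Vec Nat 0) 3 (λ (b : Nat) → vnil Nat) (vcons (Nat → Vec Nat 0) 2 (λ (f : Nat) → vnil Nat) (vcons (Nat → Vec Nat 0) 1 (λ (d : Nat) → vnil Nat) (vcons (Nat → Vec Nat 0) 0 (λ (δ : Nat) → vnil Nat) (vnil (Nat → Vec Nat 0))))))
type:
  Eq (Vec (Nat → Vec Nat 0) 4) (vcons (Nat → Vec Nat 0) 3 (λ (b : Nat) → vnil Nat) (vcons (Nat → Vec Nat 0) 2 (λ (f : Nat) → vnil Nat) (vcons (Nat → Vec Nat 0) 1 (λ (d : Nat) → vnil Nat) (vcons (Nat → Vec Nat 0) 0 (λ (δ : Nat) → vnil Nat) (vnil (Nat → Vec Nat 0)))))) (vcons (Nat → Vec Nat 0) 3 (λ (n : Nat) → vnil Nat) (vcons (Nat → Vec Nat 0) 2 (λ (s : Nat) → vnil Nat) (vcons (Nat → Vec Nat 0) 1 (λ (k : Nat) → vnil Nat) (vcons (Nat → Vec Nat 0) 0 (λ (z : Nat) → vnil Nat) (vnil (Nat → Vec Nat 0))))))
observation: the term is already in normal form.


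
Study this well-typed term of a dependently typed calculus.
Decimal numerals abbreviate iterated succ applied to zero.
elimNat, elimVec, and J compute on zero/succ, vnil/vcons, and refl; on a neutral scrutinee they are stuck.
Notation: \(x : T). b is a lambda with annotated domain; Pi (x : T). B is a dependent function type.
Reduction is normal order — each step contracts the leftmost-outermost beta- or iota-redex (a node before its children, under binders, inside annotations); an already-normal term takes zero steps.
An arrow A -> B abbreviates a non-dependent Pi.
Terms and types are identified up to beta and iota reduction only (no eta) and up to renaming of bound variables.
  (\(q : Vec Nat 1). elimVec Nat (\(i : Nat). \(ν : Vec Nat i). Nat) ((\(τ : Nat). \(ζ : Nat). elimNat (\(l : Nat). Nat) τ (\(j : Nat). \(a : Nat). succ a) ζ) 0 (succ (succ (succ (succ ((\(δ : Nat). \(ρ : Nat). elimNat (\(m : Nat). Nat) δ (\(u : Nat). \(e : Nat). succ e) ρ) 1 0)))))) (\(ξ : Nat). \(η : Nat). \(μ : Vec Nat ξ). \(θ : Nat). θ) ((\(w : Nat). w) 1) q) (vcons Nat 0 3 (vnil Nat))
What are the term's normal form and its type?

resulting normal form:
  5
type:
  Nat
observation: reduction starts at a beta-redex, and 28 normal-order steps reach the normal form.


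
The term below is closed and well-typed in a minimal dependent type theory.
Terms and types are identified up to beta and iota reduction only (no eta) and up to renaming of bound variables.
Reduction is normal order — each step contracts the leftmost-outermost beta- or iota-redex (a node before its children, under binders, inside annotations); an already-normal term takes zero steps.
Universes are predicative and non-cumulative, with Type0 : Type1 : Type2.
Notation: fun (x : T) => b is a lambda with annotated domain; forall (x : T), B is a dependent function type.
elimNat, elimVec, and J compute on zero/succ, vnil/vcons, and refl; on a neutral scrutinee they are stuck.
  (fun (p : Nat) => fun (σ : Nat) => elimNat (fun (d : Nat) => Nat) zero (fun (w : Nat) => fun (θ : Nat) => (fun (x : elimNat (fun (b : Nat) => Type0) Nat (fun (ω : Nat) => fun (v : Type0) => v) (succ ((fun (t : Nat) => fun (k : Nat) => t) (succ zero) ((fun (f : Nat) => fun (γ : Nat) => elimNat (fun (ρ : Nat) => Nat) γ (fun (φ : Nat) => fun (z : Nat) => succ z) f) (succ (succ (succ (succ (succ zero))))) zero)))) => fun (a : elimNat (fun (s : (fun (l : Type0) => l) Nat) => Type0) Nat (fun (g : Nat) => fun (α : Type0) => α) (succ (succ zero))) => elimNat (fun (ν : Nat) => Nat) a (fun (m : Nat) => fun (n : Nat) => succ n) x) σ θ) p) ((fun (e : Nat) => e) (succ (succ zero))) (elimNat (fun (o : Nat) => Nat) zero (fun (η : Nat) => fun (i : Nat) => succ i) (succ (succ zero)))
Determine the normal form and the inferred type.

reduced normal form:
  succ (succ (succ (succ zero)))
type:
  Nat


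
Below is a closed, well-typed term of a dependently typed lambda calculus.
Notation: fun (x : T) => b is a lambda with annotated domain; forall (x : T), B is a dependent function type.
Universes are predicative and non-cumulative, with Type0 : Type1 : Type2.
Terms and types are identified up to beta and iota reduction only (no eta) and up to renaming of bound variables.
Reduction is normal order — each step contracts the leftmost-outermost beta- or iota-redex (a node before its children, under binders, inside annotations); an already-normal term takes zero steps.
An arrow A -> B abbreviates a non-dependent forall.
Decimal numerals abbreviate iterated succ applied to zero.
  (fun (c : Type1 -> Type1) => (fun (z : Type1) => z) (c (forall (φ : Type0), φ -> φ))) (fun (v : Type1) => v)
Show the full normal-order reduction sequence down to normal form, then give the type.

normal-order reduction sequence:
  (fun (c : Type1 -> Type1) => (fun (z : Type1) => z) (c (forall (φ : Type0), φ -> φ))) (fun (v : Type1) => v)
  ~> (fun (c : Type1) => c) ((fun (z : Type1) => z) (forall (φ : Type0), φ -> φ))
  ~> (fun (c : Type1) => c) (forall (z : Type0), z -> z)
  ~> forall (c : Type0), c -> c
inferred type:
  Type1


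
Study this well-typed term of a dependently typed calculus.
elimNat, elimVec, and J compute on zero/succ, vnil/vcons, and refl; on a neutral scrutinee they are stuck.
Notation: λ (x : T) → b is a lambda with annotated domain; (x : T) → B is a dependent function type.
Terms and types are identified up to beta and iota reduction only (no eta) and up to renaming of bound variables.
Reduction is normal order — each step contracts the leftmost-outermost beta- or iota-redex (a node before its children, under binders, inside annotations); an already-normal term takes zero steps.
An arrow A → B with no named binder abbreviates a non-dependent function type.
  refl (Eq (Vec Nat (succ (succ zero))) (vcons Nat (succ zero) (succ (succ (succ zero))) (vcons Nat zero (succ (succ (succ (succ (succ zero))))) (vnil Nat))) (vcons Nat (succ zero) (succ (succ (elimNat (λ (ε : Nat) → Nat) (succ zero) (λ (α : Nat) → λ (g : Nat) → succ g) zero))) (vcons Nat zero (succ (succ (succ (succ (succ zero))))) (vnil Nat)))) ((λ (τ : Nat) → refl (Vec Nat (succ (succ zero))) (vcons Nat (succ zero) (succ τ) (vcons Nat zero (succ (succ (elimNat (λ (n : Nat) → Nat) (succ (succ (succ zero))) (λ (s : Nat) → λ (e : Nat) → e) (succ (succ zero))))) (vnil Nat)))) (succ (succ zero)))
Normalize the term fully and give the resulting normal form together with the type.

resulting normal form:
  refl (Eq (Vec Nat (succ (succ zero))) (vcons Nat (succ zero) (succ (succ (succ zero))) (vcons Nat zero (succ (succ (succ (succ (succ zero))))) (vnil Nat))) (vcons Nat (succ zero) (succ (succ (succ zero))) (vcons Nat zero (succ (succ (succ (succ (succ zero))))) (vnil Nat)))) (refl (Vec Nat (succ (succ zero))) (vcons Nat (succ zero) (succ (succ (succ zero))) (vcons Nat zero (succ (succ (succ (succ (succ zero))))) (vnil Nat))))
type:
  Eq (Eq (Vec Nat (succ (succ zero))) (vcons Nat (succ zero) (succ (succ (succ zero))) (vcons Nat zero (succ (succ (succ (succ (succ zero))))) (vnil Nat))) (vcons Nat (succ zero) (succ (succ (succ zero))) (vcons Nat zero (succ (succ (succ (succ (succ zero))))) (vnil Nat)))) (refl (Vec Nat (succ (succ zero))) (vcons Nat (succ zero) (succ (succ (succ zero))) (vcons Nat zero (succ (succ (succ (succ (succ zero))))) (vnil Nat)))) (refl (Vec Nat (succ (succ zero))) (vcons Nat (succ zero) (succ (succ (succ zero))) (vcons Nat zero (succ (succ (succ (succ (succ zero))))) (vnil Nat))))


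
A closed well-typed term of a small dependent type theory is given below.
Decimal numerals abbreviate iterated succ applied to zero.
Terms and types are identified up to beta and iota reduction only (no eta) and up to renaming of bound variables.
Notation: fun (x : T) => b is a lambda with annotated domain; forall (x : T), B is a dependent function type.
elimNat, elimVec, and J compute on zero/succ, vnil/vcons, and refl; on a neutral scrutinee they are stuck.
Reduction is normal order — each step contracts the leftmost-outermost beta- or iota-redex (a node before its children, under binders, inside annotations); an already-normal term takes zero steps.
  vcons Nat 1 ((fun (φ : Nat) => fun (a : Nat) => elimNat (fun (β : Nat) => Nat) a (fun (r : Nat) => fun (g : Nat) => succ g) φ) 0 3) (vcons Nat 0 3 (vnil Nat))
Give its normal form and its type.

normal form:
  vcons Nat 1 3 (vcons Nat 0 3 (vnil Nat))
the term's type:
  Vec Nat 2


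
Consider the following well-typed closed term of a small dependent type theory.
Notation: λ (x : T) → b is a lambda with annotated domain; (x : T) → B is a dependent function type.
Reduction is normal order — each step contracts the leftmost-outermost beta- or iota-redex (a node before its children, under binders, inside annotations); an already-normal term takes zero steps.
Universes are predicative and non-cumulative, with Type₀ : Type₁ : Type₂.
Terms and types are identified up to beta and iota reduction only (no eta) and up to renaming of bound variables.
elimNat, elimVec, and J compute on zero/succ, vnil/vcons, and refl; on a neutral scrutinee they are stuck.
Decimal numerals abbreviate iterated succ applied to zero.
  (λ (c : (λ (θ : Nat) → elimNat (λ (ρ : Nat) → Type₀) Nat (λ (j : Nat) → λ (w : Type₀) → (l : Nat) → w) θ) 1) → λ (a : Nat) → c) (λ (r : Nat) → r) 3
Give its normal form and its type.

resulting normal form:
  λ (c : Nat) → c
type:
  (c : Nat) → Nat
observation: 2 normal-order steps normalize the term, beginning with a beta-redex.


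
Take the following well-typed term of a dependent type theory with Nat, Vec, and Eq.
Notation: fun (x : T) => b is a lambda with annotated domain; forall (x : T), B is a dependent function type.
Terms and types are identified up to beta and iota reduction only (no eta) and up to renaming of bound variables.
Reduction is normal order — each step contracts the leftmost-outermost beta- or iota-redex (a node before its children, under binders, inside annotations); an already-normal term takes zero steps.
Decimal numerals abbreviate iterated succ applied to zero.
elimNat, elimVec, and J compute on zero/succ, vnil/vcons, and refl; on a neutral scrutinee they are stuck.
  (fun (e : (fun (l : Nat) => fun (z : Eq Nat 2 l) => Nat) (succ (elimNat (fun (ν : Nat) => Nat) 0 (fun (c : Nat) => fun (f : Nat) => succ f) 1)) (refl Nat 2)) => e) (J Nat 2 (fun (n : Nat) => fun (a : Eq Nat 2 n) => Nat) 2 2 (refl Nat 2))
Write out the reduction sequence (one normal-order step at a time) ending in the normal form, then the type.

reduction (normal order):
  (fun (e : (fun (l : Nat) => fun (z : Eq Nat 2 l) => Nat) (succ (elimNat (fun (ν : Nat) => Nat) 0 (fun (c : Nat) => fun (f : Nat) => succ f) 1)) (refl Nat 2)) => e) (J Nat 2 (fun (n : Nat) => fun (a : Eq Nat 2 n) => Nat) 2 2 (refl Nat 2))
  ~> J Nat 2 (fun (e : Nat) => fun (l : Eq Nat 2 e) => Nat) 2 2 (refl Nat 2)
  ~> 2
the term's type:
  Nat
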